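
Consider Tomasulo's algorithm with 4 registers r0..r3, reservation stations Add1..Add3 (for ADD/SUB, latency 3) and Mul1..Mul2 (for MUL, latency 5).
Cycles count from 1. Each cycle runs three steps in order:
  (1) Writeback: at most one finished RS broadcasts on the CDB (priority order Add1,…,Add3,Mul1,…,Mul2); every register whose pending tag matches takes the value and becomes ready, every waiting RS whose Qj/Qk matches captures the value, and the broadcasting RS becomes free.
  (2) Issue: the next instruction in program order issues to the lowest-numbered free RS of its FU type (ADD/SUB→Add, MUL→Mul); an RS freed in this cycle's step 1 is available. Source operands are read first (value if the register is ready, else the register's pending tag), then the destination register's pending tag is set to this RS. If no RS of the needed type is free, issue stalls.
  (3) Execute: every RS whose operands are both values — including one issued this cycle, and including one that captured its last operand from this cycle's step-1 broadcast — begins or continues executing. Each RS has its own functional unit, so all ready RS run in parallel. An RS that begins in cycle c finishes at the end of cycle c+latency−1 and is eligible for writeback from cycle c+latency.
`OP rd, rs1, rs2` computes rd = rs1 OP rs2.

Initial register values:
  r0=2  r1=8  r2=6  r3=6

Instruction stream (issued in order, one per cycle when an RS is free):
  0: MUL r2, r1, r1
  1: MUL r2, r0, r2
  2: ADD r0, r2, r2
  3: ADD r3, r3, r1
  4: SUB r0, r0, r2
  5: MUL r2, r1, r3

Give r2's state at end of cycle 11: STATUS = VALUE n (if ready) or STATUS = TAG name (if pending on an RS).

cycle 1: issue MUL r2<-Mul1 // r0:2,r1:8,r2:Mul1,r3:6
cycle 2: issue MUL r2<-Mul2 // r0:2,r1:8,r2:Mul2,r3:6
cycle 3: issue ADD r0<-Add1 // r0:Add1,r1:8,r2:Mul2,r3:6
cycle 4: issue ADD r3<-Add2 // r0:Add1,r1:8,r2:Mul2,r3:Add2
cycle 5: issue SUB r0<-Add3 // r0:Add3,r1:8,r2:Mul2,r3:Add2
cycle 6: CDB Mul1=64; issue MUL r2<-Mul1 // r0:Add3,r1:8,r2:Mul1,r3:Add2
cycle 7: CDB Add2=14 // r0:Add3,r1:8,r2:Mul1,r3:14
cycle 8: - // r0:Add3,r1:8,r2:Mul1,r3:14
cycle 9: - // r0:Add3,r1:8,r2:Mul1,r3:14
cycle 10: - // r0:Add3,r1:8,r2:Mul1,r3:14
cycle 11: CDB Mul2=128 // r0:Add3,r1:8,r2:Mul1,r3:14

STATUS = TAG Mul1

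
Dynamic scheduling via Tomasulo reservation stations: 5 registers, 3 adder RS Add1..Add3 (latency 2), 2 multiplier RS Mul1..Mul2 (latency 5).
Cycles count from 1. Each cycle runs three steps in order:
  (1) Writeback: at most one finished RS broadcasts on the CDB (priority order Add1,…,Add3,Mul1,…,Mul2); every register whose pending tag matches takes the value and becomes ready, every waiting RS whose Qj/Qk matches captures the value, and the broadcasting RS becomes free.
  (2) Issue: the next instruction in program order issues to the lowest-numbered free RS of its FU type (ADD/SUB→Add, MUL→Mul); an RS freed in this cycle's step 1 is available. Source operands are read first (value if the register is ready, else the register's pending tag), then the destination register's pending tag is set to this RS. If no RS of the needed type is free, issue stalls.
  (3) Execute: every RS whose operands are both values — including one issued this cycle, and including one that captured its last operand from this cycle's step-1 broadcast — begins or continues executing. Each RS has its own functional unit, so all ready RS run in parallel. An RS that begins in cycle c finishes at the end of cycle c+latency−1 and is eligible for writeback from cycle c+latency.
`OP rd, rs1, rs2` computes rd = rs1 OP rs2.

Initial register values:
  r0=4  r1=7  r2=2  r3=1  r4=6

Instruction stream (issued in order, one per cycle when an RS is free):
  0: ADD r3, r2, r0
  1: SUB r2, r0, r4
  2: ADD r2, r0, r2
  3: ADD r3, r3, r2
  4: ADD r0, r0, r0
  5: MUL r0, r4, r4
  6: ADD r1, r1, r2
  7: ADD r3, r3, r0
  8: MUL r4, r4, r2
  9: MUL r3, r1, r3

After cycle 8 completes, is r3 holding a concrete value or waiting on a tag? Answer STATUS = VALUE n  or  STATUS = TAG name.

STATUS = TAG Add2

cycle 1: issue ADD r3<-Add1 // r0:4,r1:7,r2:2,r3:Add1,r4:6
cycle 2: issue SUB r2<-Add2 // r0:4,r1:7,r2:Add2,r3:Add1,r4:6
cycle 3: CDB Add1=6; issue ADD r2<-Add1 // r0:4,r1:7,r2:Add1,r3:6,r4:6
cycle 4: CDB Add2=-2; issue ADD r3<-Add2 // r0:4,r1:7,r2:Add1,r3:Add2,r4:6
cycle 5: issue ADD r0<-Add3 // r0:Add3,r1:7,r2:Add1,r3:Add2,r4:6
cycle 6: CDB Add1=2; issue MUL r0<-Mul1 // r0:Mul1,r1:7,r2:2,r3:Add2,r4:6
cycle 7: CDB Add3=8; issue ADD r1<-Add1 // r0:Mul1,r1:Add1,r2:2,r3:Add2,r4:6
cycle 8: CDB Add2=8; issue ADD r3<-Add2 // r0:Mul1,r1:Add1,r2:2,r3:Add2,r4:6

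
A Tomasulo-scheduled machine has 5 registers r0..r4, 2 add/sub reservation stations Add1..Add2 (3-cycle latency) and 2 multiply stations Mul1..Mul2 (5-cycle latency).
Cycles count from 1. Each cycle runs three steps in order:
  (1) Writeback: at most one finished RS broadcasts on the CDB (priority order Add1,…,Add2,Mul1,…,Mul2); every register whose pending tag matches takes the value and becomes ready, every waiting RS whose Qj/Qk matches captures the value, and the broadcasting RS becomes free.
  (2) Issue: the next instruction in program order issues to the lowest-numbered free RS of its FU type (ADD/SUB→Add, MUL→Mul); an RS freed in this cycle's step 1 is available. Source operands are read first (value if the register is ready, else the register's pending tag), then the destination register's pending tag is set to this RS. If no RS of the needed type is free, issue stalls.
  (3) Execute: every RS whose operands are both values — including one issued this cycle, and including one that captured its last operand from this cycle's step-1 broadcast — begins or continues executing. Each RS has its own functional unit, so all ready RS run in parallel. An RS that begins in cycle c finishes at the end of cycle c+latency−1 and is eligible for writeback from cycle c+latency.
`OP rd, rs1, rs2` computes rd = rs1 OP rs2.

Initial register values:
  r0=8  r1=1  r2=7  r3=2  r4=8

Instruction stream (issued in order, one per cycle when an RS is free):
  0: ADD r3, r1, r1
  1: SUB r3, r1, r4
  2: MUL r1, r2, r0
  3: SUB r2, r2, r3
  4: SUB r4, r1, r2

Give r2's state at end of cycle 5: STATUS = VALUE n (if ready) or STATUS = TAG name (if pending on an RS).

cycle 1: issue ADD r3<-Add1 // r0:8,r1:1,r2:7,r3:Add1,r4:8
cycle 2: issue SUB r3<-Add2 // r0:8,r1:1,r2:7,r3:Add2,r4:8
cycle 3: issue MUL r1<-Mul1 // r0:8,r1:Mul1,r2:7,r3:Add2,r4:8
cycle 4: CDB Add1=2; issue SUB r2<-Add1 // r0:8,r1:Mul1,r2:Add1,r3:Add2,r4:8
cycle 5: CDB Add2=-7; issue SUB r4<-Add2 // r0:8,r1:Mul1,r2:Add1,r3:-7,r4:Add2

STATUS = TAG Add1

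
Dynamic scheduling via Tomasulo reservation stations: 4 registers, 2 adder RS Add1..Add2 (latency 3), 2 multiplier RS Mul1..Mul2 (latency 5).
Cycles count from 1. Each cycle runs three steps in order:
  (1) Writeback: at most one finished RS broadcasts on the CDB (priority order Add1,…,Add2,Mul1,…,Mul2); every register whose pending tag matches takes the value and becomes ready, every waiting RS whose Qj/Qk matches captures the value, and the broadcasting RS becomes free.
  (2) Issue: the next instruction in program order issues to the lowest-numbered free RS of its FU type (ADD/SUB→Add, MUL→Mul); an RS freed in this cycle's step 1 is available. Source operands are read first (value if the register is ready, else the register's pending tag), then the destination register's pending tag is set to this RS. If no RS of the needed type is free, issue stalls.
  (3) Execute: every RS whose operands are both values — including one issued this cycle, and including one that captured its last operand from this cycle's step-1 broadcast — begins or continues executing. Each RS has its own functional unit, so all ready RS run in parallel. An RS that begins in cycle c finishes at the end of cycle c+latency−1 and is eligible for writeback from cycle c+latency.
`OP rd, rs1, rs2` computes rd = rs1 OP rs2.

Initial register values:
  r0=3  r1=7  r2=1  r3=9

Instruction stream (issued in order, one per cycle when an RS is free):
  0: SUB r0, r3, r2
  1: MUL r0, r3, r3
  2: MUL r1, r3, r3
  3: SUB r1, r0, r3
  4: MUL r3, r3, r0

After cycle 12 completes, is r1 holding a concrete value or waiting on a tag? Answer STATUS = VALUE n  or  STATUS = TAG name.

  c1: issue SUB r0<-Add1  regs: r0:Add1,r1:7,r2:1,r3:9
  c2: issue MUL r0<-Mul1  regs: r0:Mul1,r1:7,r2:1,r3:9
  c3: issue MUL r1<-Mul2  regs: r0:Mul1,r1:Mul2,r2:1,r3:9
  c4: CDB Add1=8; issue SUB r1<-Add1  regs: r0:Mul1,r1:Add1,r2:1,r3:9
  c5: stall  regs: r0:Mul1,r1:Add1,r2:1,r3:9
  c6: stall  regs: r0:Mul1,r1:Add1,r2:1,r3:9
  c7: CDB Mul1=81; issue MUL r3<-Mul1  regs: r0:81,r1:Add1,r2:1,r3:Mul1
  c8: CDB Mul2=81  regs: r0:81,r1:Add1,r2:1,r3:Mul1
  c9: -  regs: r0:81,r1:Add1,r2:1,r3:Mul1
  c10: CDB Add1=72  regs: r0:81,r1:72,r2:1,r3:Mul1
  c11: -  regs: r0:81,r1:72,r2:1,r3:Mul1
  c12: CDB Mul1=729  regs: r0:81,r1:72,r2:1,r3:729

STATUS = VALUE 72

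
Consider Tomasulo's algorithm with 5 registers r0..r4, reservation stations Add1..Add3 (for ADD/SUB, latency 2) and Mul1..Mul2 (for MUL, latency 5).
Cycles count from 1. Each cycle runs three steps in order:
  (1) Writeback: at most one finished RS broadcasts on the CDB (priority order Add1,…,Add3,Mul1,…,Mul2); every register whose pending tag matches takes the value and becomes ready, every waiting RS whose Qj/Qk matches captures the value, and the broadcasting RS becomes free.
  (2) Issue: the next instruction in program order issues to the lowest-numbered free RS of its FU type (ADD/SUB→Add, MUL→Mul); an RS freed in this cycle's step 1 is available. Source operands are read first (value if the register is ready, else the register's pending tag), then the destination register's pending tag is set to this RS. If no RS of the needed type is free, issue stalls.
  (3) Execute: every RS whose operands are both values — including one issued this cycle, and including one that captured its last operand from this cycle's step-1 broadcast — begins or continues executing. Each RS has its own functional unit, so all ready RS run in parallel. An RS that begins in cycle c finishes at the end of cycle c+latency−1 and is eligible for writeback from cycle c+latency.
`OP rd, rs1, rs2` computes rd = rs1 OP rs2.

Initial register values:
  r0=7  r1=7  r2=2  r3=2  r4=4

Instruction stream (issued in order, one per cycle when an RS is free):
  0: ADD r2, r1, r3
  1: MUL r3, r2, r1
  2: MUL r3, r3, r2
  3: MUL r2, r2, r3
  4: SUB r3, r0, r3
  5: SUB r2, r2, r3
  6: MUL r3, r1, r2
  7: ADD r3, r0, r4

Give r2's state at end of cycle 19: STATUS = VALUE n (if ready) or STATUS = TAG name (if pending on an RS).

  c1: issue ADD r2<-Add1  regs: r0:7,r1:7,r2:Add1,r3:2,r4:4
  c2: issue MUL r3<-Mul1  regs: r0:7,r1:7,r2:Add1,r3:Mul1,r4:4
  c3: CDB Add1=9; issue MUL r3<-Mul2  regs: r0:7,r1:7,r2:9,r3:Mul2,r4:4
  c4: stall  regs: r0:7,r1:7,r2:9,r3:Mul2,r4:4
  c5: stall  regs: r0:7,r1:7,r2:9,r3:Mul2,r4:4
  c6: stall  regs: r0:7,r1:7,r2:9,r3:Mul2,r4:4
  c7: stall  regs: r0:7,r1:7,r2:9,r3:Mul2,r4:4
  c8: CDB Mul1=63; issue MUL r2<-Mul1  regs: r0:7,r1:7,r2:Mul1,r3:Mul2,r4:4
  c9: issue SUB r3<-Add1  regs: r0:7,r1:7,r2:Mul1,r3:Add1,r4:4
  c10: issue SUB r2<-Add2  regs: r0:7,r1:7,r2:Add2,r3:Add1,r4:4
  c11: stall  regs: r0:7,r1:7,r2:Add2,r3:Add1,r4:4
  c12: stall  regs: r0:7,r1:7,r2:Add2,r3:Add1,r4:4
  c13: CDB Mul2=567; issue MUL r3<-Mul2  regs: r0:7,r1:7,r2:Add2,r3:Mul2,r4:4
  c14: issue ADD r3<-Add3  regs: r0:7,r1:7,r2:Add2,r3:Add3,r4:4
  c15: CDB Add1=-560  regs: r0:7,r1:7,r2:Add2,r3:Add3,r4:4
  c16: CDB Add3=11  regs: r0:7,r1:7,r2:Add2,r3:11,r4:4
  c17: -  regs: r0:7,r1:7,r2:Add2,r3:11,r4:4
  c18: CDB Mul1=5103  regs: r0:7,r1:7,r2:Add2,r3:11,r4:4
  c19: -  regs: r0:7,r1:7,r2:Add2,r3:11,r4:4

STATUS = TAG Add2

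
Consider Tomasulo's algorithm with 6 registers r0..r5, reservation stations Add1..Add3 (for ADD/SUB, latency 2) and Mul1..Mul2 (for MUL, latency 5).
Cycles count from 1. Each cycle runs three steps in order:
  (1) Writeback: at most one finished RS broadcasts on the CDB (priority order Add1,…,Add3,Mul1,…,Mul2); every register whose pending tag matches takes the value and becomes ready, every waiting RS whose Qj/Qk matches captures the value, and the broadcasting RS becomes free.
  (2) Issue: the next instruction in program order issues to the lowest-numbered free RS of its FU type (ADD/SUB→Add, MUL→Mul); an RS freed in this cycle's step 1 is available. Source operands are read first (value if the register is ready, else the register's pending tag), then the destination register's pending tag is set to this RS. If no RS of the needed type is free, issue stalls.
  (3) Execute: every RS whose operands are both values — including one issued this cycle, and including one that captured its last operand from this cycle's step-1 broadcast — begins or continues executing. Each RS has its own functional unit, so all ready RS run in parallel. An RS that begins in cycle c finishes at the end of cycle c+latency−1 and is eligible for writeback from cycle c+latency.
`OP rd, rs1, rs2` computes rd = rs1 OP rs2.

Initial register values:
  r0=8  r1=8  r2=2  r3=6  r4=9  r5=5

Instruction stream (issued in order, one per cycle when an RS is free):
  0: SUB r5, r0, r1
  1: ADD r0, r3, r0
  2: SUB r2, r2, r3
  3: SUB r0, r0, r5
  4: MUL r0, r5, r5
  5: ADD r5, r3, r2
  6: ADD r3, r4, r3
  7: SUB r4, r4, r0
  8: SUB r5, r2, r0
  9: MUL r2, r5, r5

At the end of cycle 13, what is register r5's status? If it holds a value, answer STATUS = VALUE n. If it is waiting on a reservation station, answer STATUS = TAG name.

STATUS = VALUE -4

c1: issue SUB r5<-Add1 | r0:8,r1:8,r2:2,r3:6,r4:9,r5:Add1
c2: issue ADD r0<-Add2 | r0:Add2,r1:8,r2:2,r3:6,r4:9,r5:Add1
c3: CDB Add1=0; issue SUB r2<-Add1 | r0:Add2,r1:8,r2:Add1,r3:6,r4:9,r5:0
c4: CDB Add2=14; issue SUB r0<-Add2 | r0:Add2,r1:8,r2:Add1,r3:6,r4:9,r5:0
c5: CDB Add1=-4; issue MUL r0<-Mul1 | r0:Mul1,r1:8,r2:-4,r3:6,r4:9,r5:0
c6: CDB Add2=14; issue ADD r5<-Add1 | r0:Mul1,r1:8,r2:-4,r3:6,r4:9,r5:Add1
c7: issue ADD r3<-Add2 | r0:Mul1,r1:8,r2:-4,r3:Add2,r4:9,r5:Add1
c8: CDB Add1=2; issue SUB r4<-Add1 | r0:Mul1,r1:8,r2:-4,r3:Add2,r4:Add1,r5:2
c9: CDB Add2=15; issue SUB r5<-Add2 | r0:Mul1,r1:8,r2:-4,r3:15,r4:Add1,r5:Add2
c10: CDB Mul1=0; issue MUL r2<-Mul1 | r0:0,r1:8,r2:Mul1,r3:15,r4:Add1,r5:Add2
c11: - | r0:0,r1:8,r2:Mul1,r3:15,r4:Add1,r5:Add2
c12: CDB Add1=9 | r0:0,r1:8,r2:Mul1,r3:15,r4:9,r5:Add2
c13: CDB Add2=-4 | r0:0,r1:8,r2:Mul1,r3:15,r4:9,r5:-4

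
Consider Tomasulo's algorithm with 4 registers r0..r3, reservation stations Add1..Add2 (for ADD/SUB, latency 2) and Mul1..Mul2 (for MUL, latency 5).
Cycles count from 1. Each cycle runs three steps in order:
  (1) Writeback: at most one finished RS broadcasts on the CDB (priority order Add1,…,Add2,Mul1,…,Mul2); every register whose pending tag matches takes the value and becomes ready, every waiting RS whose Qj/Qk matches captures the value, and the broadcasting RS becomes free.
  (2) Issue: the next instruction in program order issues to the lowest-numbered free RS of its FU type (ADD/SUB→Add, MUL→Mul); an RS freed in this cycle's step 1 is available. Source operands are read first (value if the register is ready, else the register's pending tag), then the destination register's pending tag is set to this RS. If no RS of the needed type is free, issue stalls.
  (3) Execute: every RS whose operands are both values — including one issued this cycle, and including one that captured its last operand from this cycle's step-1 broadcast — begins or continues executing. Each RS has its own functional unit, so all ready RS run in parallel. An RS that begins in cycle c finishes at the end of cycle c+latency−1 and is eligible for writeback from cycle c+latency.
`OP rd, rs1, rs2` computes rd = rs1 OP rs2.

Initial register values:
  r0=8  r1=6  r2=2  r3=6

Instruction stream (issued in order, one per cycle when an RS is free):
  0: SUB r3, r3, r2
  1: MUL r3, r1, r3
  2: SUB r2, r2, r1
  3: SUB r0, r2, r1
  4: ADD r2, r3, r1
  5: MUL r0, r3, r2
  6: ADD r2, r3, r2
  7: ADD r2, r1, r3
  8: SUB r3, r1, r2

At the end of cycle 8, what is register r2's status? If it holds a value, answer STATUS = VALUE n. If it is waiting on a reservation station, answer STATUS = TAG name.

STATUS = TAG Add2

cycle 1: issue SUB r3<-Add1 // r0:8,r1:6,r2:2,r3:Add1
cycle 2: issue MUL r3<-Mul1 // r0:8,r1:6,r2:2,r3:Mul1
cycle 3: CDB Add1=4; issue SUB r2<-Add1 // r0:8,r1:6,r2:Add1,r3:Mul1
cycle 4: issue SUB r0<-Add2 // r0:Add2,r1:6,r2:Add1,r3:Mul1
cycle 5: CDB Add1=-4; issue ADD r2<-Add1 // r0:Add2,r1:6,r2:Add1,r3:Mul1
cycle 6: issue MUL r0<-Mul2 // r0:Mul2,r1:6,r2:Add1,r3:Mul1
cycle 7: CDB Add2=-10; issue ADD r2<-Add2 // r0:Mul2,r1:6,r2:Add2,r3:Mul1
cycle 8: CDB Mul1=24; stall // r0:Mul2,r1:6,r2:Add2,r3:24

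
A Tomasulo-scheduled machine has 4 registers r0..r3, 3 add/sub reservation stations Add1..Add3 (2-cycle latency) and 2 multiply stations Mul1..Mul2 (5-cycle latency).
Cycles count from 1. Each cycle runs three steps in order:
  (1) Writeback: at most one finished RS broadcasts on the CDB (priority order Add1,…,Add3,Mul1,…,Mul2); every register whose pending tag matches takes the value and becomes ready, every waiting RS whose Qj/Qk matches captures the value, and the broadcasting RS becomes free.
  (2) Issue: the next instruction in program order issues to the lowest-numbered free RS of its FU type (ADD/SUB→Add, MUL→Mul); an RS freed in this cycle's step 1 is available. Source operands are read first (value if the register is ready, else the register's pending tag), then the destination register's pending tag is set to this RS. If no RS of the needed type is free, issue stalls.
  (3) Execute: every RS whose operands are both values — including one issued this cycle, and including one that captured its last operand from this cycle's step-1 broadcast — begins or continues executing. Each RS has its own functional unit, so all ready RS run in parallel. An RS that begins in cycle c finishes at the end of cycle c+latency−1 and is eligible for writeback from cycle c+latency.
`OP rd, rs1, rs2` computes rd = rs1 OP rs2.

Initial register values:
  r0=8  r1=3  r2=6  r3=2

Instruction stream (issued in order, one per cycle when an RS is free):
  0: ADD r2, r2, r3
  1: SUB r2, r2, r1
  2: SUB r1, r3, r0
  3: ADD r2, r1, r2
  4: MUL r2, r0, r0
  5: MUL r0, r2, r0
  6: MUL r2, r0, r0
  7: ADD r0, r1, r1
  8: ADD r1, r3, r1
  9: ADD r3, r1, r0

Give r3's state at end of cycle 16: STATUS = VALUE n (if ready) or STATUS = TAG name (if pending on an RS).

STATUS = VALUE -16

  c1: issue ADD r2<-Add1  regs: r0:8,r1:3,r2:Add1,r3:2
  c2: issue SUB r2<-Add2  regs: r0:8,r1:3,r2:Add2,r3:2
  c3: CDB Add1=8; issue SUB r1<-Add1  regs: r0:8,r1:Add1,r2:Add2,r3:2
  c4: issue ADD r2<-Add3  regs: r0:8,r1:Add1,r2:Add3,r3:2
  c5: CDB Add1=-6; issue MUL r2<-Mul1  regs: r0:8,r1:-6,r2:Mul1,r3:2
  c6: CDB Add2=5; issue MUL r0<-Mul2  regs: r0:Mul2,r1:-6,r2:Mul1,r3:2
  c7: stall  regs: r0:Mul2,r1:-6,r2:Mul1,r3:2
  c8: CDB Add3=-1; stall  regs: r0:Mul2,r1:-6,r2:Mul1,r3:2
  c9: stall  regs: r0:Mul2,r1:-6,r2:Mul1,r3:2
  c10: CDB Mul1=64; issue MUL r2<-Mul1  regs: r0:Mul2,r1:-6,r2:Mul1,r3:2
  c11: issue ADD r0<-Add1  regs: r0:Add1,r1:-6,r2:Mul1,r3:2
  c12: issue ADD r1<-Add2  regs: r0:Add1,r1:Add2,r2:Mul1,r3:2
  c13: CDB Add1=-12; issue ADD r3<-Add1  regs: r0:-12,r1:Add2,r2:Mul1,r3:Add1
  c14: CDB Add2=-4  regs: r0:-12,r1:-4,r2:Mul1,r3:Add1
  c15: CDB Mul2=512  regs: r0:-12,r1:-4,r2:Mul1,r3:Add1
  c16: CDB Add1=-16  regs: r0:-12,r1:-4,r2:Mul1,r3:-16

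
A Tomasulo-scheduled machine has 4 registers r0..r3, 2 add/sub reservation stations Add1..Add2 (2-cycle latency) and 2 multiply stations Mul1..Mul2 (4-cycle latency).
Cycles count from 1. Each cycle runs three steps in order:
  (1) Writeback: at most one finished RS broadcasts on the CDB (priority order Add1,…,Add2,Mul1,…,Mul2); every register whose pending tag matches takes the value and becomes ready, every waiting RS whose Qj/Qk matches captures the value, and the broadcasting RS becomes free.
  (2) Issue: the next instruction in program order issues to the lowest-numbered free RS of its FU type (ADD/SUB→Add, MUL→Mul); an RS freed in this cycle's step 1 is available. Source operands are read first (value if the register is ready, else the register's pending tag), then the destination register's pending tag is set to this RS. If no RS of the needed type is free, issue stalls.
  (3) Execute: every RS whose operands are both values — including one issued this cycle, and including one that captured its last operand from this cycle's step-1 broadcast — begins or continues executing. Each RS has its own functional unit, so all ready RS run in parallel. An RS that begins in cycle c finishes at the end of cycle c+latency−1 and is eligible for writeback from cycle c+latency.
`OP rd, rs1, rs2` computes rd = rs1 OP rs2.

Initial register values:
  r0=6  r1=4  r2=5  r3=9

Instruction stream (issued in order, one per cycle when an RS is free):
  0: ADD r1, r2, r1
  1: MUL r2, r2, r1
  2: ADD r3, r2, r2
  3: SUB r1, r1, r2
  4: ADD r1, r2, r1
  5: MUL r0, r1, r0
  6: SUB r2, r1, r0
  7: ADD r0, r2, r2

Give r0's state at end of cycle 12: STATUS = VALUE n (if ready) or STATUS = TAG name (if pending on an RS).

STATUS = TAG Add1

c1: issue ADD r1<-Add1 | r0:6,r1:Add1,r2:5,r3:9
c2: issue MUL r2<-Mul1 | r0:6,r1:Add1,r2:Mul1,r3:9
c3: CDB Add1=9; issue ADD r3<-Add1 | r0:6,r1:9,r2:Mul1,r3:Add1
c4: issue SUB r1<-Add2 | r0:6,r1:Add2,r2:Mul1,r3:Add1
c5: stall | r0:6,r1:Add2,r2:Mul1,r3:Add1
c6: stall | r0:6,r1:Add2,r2:Mul1,r3:Add1
c7: CDB Mul1=45; stall | r0:6,r1:Add2,r2:45,r3:Add1
c8: stall | r0:6,r1:Add2,r2:45,r3:Add1
c9: CDB Add1=90; issue ADD r1<-Add1 | r0:6,r1:Add1,r2:45,r3:90
c10: CDB Add2=-36; issue MUL r0<-Mul1 | r0:Mul1,r1:Add1,r2:45,r3:90
c11: issue SUB r2<-Add2 | r0:Mul1,r1:Add1,r2:Add2,r3:90
c12: CDB Add1=9; issue ADD r0<-Add1 | r0:Add1,r1:9,r2:Add2,r3:90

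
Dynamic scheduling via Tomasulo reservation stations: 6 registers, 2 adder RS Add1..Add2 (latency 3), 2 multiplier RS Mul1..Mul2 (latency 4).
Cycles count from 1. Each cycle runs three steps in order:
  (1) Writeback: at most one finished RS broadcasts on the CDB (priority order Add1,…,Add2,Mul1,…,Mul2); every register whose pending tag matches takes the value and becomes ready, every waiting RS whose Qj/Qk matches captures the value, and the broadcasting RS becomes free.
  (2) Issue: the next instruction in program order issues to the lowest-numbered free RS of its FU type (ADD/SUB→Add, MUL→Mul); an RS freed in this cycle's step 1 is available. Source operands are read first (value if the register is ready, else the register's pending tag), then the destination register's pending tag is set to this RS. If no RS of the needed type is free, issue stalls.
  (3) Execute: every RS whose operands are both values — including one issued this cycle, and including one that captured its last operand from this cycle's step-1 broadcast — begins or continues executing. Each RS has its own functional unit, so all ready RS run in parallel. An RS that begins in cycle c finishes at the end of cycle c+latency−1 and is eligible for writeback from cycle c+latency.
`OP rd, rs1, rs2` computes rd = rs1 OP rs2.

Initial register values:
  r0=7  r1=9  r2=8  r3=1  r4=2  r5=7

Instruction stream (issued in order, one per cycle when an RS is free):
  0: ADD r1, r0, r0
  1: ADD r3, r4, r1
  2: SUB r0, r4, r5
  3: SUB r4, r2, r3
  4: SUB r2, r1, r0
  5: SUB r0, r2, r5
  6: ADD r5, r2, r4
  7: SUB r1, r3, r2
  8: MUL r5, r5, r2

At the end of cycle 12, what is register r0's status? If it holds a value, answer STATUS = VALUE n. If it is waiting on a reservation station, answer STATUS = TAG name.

STATUS = TAG Add1

c1: issue ADD r1<-Add1 | r0:7,r1:Add1,r2:8,r3:1,r4:2,r5:7
c2: issue ADD r3<-Add2 | r0:7,r1:Add1,r2:8,r3:Add2,r4:2,r5:7
c3: stall | r0:7,r1:Add1,r2:8,r3:Add2,r4:2,r5:7
c4: CDB Add1=14; issue SUB r0<-Add1 | r0:Add1,r1:14,r2:8,r3:Add2,r4:2,r5:7
c5: stall | r0:Add1,r1:14,r2:8,r3:Add2,r4:2,r5:7
c6: stall | r0:Add1,r1:14,r2:8,r3:Add2,r4:2,r5:7
c7: CDB Add1=-5; issue SUB r4<-Add1 | r0:-5,r1:14,r2:8,r3:Add2,r4:Add1,r5:7
c8: CDB Add2=16; issue SUB r2<-Add2 | r0:-5,r1:14,r2:Add2,r3:16,r4:Add1,r5:7
c9: stall | r0:-5,r1:14,r2:Add2,r3:16,r4:Add1,r5:7
c10: stall | r0:-5,r1:14,r2:Add2,r3:16,r4:Add1,r5:7
c11: CDB Add1=-8; issue SUB r0<-Add1 | r0:Add1,r1:14,r2:Add2,r3:16,r4:-8,r5:7
c12: CDB Add2=19; issue ADD r5<-Add2 | r0:Add1,r1:14,r2:19,r3:16,r4:-8,r5:Add2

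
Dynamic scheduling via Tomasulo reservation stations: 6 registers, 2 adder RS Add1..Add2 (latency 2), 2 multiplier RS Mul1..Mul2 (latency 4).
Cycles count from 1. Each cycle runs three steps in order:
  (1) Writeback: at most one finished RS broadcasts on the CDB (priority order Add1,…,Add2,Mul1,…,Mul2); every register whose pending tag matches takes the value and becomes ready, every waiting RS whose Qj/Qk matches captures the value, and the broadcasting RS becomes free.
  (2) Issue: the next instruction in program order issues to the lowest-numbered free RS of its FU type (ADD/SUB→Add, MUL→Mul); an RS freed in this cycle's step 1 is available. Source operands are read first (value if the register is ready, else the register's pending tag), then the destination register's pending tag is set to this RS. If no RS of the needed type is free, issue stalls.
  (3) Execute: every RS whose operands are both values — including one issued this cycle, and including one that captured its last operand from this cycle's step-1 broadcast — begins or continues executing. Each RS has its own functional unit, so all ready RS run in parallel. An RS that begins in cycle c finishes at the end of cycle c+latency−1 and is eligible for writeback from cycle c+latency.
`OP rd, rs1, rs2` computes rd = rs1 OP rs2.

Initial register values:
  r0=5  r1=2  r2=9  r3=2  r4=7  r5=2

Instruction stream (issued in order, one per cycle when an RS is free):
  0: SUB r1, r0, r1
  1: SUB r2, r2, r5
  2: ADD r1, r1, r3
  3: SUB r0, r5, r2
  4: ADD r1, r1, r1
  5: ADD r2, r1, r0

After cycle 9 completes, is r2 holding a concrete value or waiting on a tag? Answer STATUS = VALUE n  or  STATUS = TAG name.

  c1: issue SUB r1<-Add1  regs: r0:5,r1:Add1,r2:9,r3:2,r4:7,r5:2
  c2: issue SUB r2<-Add2  regs: r0:5,r1:Add1,r2:Add2,r3:2,r4:7,r5:2
  c3: CDB Add1=3; issue ADD r1<-Add1  regs: r0:5,r1:Add1,r2:Add2,r3:2,r4:7,r5:2
  c4: CDB Add2=7; issue SUB r0<-Add2  regs: r0:Add2,r1:Add1,r2:7,r3:2,r4:7,r5:2
  c5: CDB Add1=5; issue ADD r1<-Add1  regs: r0:Add2,r1:Add1,r2:7,r3:2,r4:7,r5:2
  c6: CDB Add2=-5; issue ADD r2<-Add2  regs: r0:-5,r1:Add1,r2:Add2,r3:2,r4:7,r5:2
  c7: CDB Add1=10  regs: r0:-5,r1:10,r2:Add2,r3:2,r4:7,r5:2
  c8: -  regs: r0:-5,r1:10,r2:Add2,r3:2,r4:7,r5:2
  c9: CDB Add2=5  regs: r0:-5,r1:10,r2:5,r3:2,r4:7,r5:2

STATUS = VALUE 5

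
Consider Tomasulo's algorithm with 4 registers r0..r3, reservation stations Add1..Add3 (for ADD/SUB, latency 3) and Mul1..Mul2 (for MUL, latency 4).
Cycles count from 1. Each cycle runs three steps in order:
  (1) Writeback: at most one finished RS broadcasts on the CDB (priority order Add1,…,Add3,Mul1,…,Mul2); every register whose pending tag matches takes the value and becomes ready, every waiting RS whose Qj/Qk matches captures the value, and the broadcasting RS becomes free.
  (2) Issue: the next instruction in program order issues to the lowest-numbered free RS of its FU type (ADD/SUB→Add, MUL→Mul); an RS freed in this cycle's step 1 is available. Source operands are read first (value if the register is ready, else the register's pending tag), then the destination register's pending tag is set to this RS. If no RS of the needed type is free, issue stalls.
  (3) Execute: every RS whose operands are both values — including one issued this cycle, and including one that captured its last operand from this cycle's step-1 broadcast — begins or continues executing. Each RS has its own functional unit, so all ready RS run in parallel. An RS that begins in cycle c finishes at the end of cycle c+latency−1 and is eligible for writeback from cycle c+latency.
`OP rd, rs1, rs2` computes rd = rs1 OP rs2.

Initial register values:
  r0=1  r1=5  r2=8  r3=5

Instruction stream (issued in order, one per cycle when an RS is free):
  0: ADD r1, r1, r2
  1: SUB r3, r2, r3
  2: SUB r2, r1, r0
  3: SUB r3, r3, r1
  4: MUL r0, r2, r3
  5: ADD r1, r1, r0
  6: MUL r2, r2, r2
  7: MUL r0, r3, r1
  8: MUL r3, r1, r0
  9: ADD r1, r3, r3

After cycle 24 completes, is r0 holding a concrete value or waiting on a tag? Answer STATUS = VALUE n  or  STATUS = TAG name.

STATUS = VALUE 1070

c1: issue ADD r1<-Add1 | r0:1,r1:Add1,r2:8,r3:5
c2: issue SUB r3<-Add2 | r0:1,r1:Add1,r2:8,r3:Add2
c3: issue SUB r2<-Add3 | r0:1,r1:Add1,r2:Add3,r3:Add2
c4: CDB Add1=13; issue SUB r3<-Add1 | r0:1,r1:13,r2:Add3,r3:Add1
c5: CDB Add2=3; issue MUL r0<-Mul1 | r0:Mul1,r1:13,r2:Add3,r3:Add1
c6: issue ADD r1<-Add2 | r0:Mul1,r1:Add2,r2:Add3,r3:Add1
c7: CDB Add3=12; issue MUL r2<-Mul2 | r0:Mul1,r1:Add2,r2:Mul2,r3:Add1
c8: CDB Add1=-10; stall | r0:Mul1,r1:Add2,r2:Mul2,r3:-10
c9: stall | r0:Mul1,r1:Add2,r2:Mul2,r3:-10
c10: stall | r0:Mul1,r1:Add2,r2:Mul2,r3:-10
c11: CDB Mul2=144; issue MUL r0<-Mul2 | r0:Mul2,r1:Add2,r2:144,r3:-10
c12: CDB Mul1=-120; issue MUL r3<-Mul1 | r0:Mul2,r1:Add2,r2:144,r3:Mul1
c13: issue ADD r1<-Add1 | r0:Mul2,r1:Add1,r2:144,r3:Mul1
c14: - | r0:Mul2,r1:Add1,r2:144,r3:Mul1
c15: CDB Add2=-107 | r0:Mul2,r1:Add1,r2:144,r3:Mul1
c16: - | r0:Mul2,r1:Add1,r2:144,r3:Mul1
c17: - | r0:Mul2,r1:Add1,r2:144,r3:Mul1
c18: - | r0:Mul2,r1:Add1,r2:144,r3:Mul1
c19: CDB Mul2=1070 | r0:1070,r1:Add1,r2:144,r3:Mul1
c20: - | r0:1070,r1:Add1,r2:144,r3:Mul1
c21: - | r0:1070,r1:Add1,r2:144,r3:Mul1
c22: - | r0:1070,r1:Add1,r2:144,r3:Mul1
c23: CDB Mul1=-114490 | r0:1070,r1:Add1,r2:144,r3:-114490
c24: - | r0:1070,r1:Add1,r2:144,r3:-114490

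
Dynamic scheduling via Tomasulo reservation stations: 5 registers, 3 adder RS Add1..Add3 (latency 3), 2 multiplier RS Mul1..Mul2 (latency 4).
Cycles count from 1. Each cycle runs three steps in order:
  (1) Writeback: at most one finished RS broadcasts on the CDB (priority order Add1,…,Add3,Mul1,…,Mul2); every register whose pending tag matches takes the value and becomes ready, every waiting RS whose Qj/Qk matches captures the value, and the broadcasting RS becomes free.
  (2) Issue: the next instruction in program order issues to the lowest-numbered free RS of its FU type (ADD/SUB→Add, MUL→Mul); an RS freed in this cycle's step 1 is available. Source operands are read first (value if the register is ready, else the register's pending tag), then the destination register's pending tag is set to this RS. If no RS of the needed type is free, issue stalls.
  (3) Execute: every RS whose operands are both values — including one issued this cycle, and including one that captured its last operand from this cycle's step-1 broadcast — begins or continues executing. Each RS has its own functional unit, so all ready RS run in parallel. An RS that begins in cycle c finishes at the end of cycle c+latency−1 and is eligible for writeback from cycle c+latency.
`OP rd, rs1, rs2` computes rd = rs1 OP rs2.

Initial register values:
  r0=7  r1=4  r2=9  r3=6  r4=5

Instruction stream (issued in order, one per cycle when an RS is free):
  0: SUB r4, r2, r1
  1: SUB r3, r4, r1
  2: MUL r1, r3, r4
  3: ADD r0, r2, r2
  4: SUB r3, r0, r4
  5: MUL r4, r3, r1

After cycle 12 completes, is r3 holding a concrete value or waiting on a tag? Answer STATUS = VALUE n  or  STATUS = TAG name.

STATUS = VALUE 13

c1: issue SUB r4<-Add1 | r0:7,r1:4,r2:9,r3:6,r4:Add1
c2: issue SUB r3<-Add2 | r0:7,r1:4,r2:9,r3:Add2,r4:Add1
c3: issue MUL r1<-Mul1 | r0:7,r1:Mul1,r2:9,r3:Add2,r4:Add1
c4: CDB Add1=5; issue ADD r0<-Add1 | r0:Add1,r1:Mul1,r2:9,r3:Add2,r4:5
c5: issue SUB r3<-Add3 | r0:Add1,r1:Mul1,r2:9,r3:Add3,r4:5
c6: issue MUL r4<-Mul2 | r0:Add1,r1:Mul1,r2:9,r3:Add3,r4:Mul2
c7: CDB Add1=18 | r0:18,r1:Mul1,r2:9,r3:Add3,r4:Mul2
c8: CDB Add2=1 | r0:18,r1:Mul1,r2:9,r3:Add3,r4:Mul2
c9: - | r0:18,r1:Mul1,r2:9,r3:Add3,r4:Mul2
c10: CDB Add3=13 | r0:18,r1:Mul1,r2:9,r3:13,r4:Mul2
c11: - | r0:18,r1:Mul1,r2:9,r3:13,r4:Mul2
c12: CDB Mul1=5 | r0:18,r1:5,r2:9,r3:13,r4:Mul2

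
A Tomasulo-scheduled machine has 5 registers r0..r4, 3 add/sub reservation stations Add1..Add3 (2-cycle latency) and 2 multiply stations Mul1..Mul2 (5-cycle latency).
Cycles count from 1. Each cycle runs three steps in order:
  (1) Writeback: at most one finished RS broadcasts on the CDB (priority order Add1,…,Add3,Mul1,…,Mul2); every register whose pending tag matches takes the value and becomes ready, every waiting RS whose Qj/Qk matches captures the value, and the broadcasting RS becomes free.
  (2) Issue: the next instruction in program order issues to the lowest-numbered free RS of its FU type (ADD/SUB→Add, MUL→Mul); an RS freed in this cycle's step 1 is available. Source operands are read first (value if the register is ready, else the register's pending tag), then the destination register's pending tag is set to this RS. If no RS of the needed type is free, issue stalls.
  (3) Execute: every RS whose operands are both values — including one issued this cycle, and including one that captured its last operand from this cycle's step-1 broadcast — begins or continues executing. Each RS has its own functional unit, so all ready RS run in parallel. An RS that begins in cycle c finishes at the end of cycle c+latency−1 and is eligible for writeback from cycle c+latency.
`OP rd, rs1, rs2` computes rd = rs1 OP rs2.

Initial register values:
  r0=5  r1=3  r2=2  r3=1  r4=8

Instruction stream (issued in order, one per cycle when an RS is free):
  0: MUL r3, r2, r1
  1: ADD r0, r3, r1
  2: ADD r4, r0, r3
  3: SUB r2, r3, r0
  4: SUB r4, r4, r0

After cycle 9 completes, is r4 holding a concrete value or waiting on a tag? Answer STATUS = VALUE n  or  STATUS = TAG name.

c1: issue MUL r3<-Mul1 | r0:5,r1:3,r2:2,r3:Mul1,r4:8
c2: issue ADD r0<-Add1 | r0:Add1,r1:3,r2:2,r3:Mul1,r4:8
c3: issue ADD r4<-Add2 | r0:Add1,r1:3,r2:2,r3:Mul1,r4:Add2
c4: issue SUB r2<-Add3 | r0:Add1,r1:3,r2:Add3,r3:Mul1,r4:Add2
c5: stall | r0:Add1,r1:3,r2:Add3,r3:Mul1,r4:Add2
c6: CDB Mul1=6; stall | r0:Add1,r1:3,r2:Add3,r3:6,r4:Add2
c7: stall | r0:Add1,r1:3,r2:Add3,r3:6,r4:Add2
c8: CDB Add1=9; issue SUB r4<-Add1 | r0:9,r1:3,r2:Add3,r3:6,r4:Add1
c9: - | r0:9,r1:3,r2:Add3,r3:6,r4:Add1

STATUS = TAG Add1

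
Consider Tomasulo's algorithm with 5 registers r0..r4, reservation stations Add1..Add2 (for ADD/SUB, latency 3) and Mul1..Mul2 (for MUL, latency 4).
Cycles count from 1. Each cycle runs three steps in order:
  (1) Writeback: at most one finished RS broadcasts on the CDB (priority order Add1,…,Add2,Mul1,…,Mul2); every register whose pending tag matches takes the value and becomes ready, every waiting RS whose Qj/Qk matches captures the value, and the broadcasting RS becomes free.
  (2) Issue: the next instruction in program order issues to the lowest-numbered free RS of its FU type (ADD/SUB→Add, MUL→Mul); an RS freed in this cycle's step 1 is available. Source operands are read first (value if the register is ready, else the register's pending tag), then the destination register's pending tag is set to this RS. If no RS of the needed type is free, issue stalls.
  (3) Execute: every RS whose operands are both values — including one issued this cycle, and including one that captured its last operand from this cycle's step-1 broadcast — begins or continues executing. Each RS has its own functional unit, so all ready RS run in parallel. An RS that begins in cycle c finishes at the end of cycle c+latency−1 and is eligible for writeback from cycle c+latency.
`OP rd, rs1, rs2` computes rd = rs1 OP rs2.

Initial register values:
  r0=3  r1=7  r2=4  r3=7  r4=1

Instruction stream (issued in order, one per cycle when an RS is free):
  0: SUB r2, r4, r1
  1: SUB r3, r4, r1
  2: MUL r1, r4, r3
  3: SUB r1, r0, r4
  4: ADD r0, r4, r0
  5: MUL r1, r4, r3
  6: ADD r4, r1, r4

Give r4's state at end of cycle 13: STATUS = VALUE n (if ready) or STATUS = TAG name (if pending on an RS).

c1: issue SUB r2<-Add1 | r0:3,r1:7,r2:Add1,r3:7,r4:1
c2: issue SUB r3<-Add2 | r0:3,r1:7,r2:Add1,r3:Add2,r4:1
c3: issue MUL r1<-Mul1 | r0:3,r1:Mul1,r2:Add1,r3:Add2,r4:1
c4: CDB Add1=-6; issue SUB r1<-Add1 | r0:3,r1:Add1,r2:-6,r3:Add2,r4:1
c5: CDB Add2=-6; issue ADD r0<-Add2 | r0:Add2,r1:Add1,r2:-6,r3:-6,r4:1
c6: issue MUL r1<-Mul2 | r0:Add2,r1:Mul2,r2:-6,r3:-6,r4:1
c7: CDB Add1=2; issue ADD r4<-Add1 | r0:Add2,r1:Mul2,r2:-6,r3:-6,r4:Add1
c8: CDB Add2=4 | r0:4,r1:Mul2,r2:-6,r3:-6,r4:Add1
c9: CDB Mul1=-6 | r0:4,r1:Mul2,r2:-6,r3:-6,r4:Add1
c10: CDB Mul2=-6 | r0:4,r1:-6,r2:-6,r3:-6,r4:Add1
c11: - | r0:4,r1:-6,r2:-6,r3:-6,r4:Add1
c12: - | r0:4,r1:-6,r2:-6,r3:-6,r4:Add1
c13: CDB Add1=-5 | r0:4,r1:-6,r2:-6,r3:-6,r4:-5

STATUS = VALUE -5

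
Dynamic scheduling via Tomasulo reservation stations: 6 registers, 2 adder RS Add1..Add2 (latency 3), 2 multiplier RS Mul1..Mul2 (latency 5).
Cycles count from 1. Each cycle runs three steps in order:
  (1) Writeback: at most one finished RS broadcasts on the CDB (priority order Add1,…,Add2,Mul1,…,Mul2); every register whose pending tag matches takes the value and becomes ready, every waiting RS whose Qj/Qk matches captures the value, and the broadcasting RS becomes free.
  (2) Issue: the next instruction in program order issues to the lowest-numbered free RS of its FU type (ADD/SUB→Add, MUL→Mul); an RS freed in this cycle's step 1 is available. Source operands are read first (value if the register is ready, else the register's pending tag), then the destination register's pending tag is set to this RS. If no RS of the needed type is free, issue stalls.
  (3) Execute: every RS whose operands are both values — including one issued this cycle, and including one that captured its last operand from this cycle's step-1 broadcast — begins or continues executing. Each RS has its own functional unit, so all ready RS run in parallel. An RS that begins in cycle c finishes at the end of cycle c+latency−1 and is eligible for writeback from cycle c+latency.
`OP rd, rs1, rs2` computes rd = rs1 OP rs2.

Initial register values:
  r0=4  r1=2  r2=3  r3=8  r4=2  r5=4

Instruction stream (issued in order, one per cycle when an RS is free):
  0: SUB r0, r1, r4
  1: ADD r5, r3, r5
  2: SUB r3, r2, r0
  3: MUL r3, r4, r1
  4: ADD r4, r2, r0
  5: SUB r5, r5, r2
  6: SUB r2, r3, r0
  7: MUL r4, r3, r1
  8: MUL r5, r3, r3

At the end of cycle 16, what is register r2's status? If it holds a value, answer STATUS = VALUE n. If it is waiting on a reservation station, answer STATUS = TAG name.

cycle 1: issue SUB r0<-Add1 // r0:Add1,r1:2,r2:3,r3:8,r4:2,r5:4
cycle 2: issue ADD r5<-Add2 // r0:Add1,r1:2,r2:3,r3:8,r4:2,r5:Add2
cycle 3: stall // r0:Add1,r1:2,r2:3,r3:8,r4:2,r5:Add2
cycle 4: CDB Add1=0; issue SUB r3<-Add1 // r0:0,r1:2,r2:3,r3:Add1,r4:2,r5:Add2
cycle 5: CDB Add2=12; issue MUL r3<-Mul1 // r0:0,r1:2,r2:3,r3:Mul1,r4:2,r5:12
cycle 6: issue ADD r4<-Add2 // r0:0,r1:2,r2:3,r3:Mul1,r4:Add2,r5:12
cycle 7: CDB Add1=3; issue SUB r5<-Add1 // r0:0,r1:2,r2:3,r3:Mul1,r4:Add2,r5:Add1
cycle 8: stall // r0:0,r1:2,r2:3,r3:Mul1,r4:Add2,r5:Add1
cycle 9: CDB Add2=3; issue SUB r2<-Add2 // r0:0,r1:2,r2:Add2,r3:Mul1,r4:3,r5:Add1
cycle 10: CDB Add1=9; issue MUL r4<-Mul2 // r0:0,r1:2,r2:Add2,r3:Mul1,r4:Mul2,r5:9
cycle 11: CDB Mul1=4; issue MUL r5<-Mul1 // r0:0,r1:2,r2:Add2,r3:4,r4:Mul2,r5:Mul1
cycle 12: - // r0:0,r1:2,r2:Add2,r3:4,r4:Mul2,r5:Mul1
cycle 13: - // r0:0,r1:2,r2:Add2,r3:4,r4:Mul2,r5:Mul1
cycle 14: CDB Add2=4 // r0:0,r1:2,r2:4,r3:4,r4:Mul2,r5:Mul1
cycle 15: - // r0:0,r1:2,r2:4,r3:4,r4:Mul2,r5:Mul1
cycle 16: CDB Mul1=16 // r0:0,r1:2,r2:4,r3:4,r4:Mul2,r5:16

STATUS = VALUE 4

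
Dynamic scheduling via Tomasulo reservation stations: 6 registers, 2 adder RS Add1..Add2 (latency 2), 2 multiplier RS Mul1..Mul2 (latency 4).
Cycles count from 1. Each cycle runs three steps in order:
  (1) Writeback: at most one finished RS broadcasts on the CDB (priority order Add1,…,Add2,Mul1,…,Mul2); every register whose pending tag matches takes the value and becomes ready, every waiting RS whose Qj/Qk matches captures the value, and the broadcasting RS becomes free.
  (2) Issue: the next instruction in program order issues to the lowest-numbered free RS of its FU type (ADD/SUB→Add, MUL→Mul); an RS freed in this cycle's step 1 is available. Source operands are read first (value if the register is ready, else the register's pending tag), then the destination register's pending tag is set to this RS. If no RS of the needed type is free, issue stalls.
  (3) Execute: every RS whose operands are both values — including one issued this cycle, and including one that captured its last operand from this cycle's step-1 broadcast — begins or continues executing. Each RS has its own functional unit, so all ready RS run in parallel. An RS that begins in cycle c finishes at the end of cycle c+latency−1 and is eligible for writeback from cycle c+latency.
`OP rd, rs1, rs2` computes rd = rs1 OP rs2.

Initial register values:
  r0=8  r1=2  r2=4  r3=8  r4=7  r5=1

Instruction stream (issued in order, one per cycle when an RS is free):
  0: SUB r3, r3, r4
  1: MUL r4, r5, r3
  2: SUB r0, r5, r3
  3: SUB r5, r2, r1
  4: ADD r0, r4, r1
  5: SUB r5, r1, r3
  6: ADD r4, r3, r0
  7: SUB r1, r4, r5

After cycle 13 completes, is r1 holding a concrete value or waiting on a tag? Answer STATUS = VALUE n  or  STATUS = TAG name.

cycle 1: issue SUB r3<-Add1 // r0:8,r1:2,r2:4,r3:Add1,r4:7,r5:1
cycle 2: issue MUL r4<-Mul1 // r0:8,r1:2,r2:4,r3:Add1,r4:Mul1,r5:1
cycle 3: CDB Add1=1; issue SUB r0<-Add1 // r0:Add1,r1:2,r2:4,r3:1,r4:Mul1,r5:1
cycle 4: issue SUB r5<-Add2 // r0:Add1,r1:2,r2:4,r3:1,r4:Mul1,r5:Add2
cycle 5: CDB Add1=0; issue ADD r0<-Add1 // r0:Add1,r1:2,r2:4,r3:1,r4:Mul1,r5:Add2
cycle 6: CDB Add2=2; issue SUB r5<-Add2 // r0:Add1,r1:2,r2:4,r3:1,r4:Mul1,r5:Add2
cycle 7: CDB Mul1=1; stall // r0:Add1,r1:2,r2:4,r3:1,r4:1,r5:Add2
cycle 8: CDB Add2=1; issue ADD r4<-Add2 // r0:Add1,r1:2,r2:4,r3:1,r4:Add2,r5:1
cycle 9: CDB Add1=3; issue SUB r1<-Add1 // r0:3,r1:Add1,r2:4,r3:1,r4:Add2,r5:1
cycle 10: - // r0:3,r1:Add1,r2:4,r3:1,r4:Add2,r5:1
cycle 11: CDB Add2=4 // r0:3,r1:Add1,r2:4,r3:1,r4:4,r5:1
cycle 12: - // r0:3,r1:Add1,r2:4,r3:1,r4:4,r5:1
cycle 13: CDB Add1=3 // r0:3,r1:3,r2:4,r3:1,r4:4,r5:1

STATUS = VALUE 3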